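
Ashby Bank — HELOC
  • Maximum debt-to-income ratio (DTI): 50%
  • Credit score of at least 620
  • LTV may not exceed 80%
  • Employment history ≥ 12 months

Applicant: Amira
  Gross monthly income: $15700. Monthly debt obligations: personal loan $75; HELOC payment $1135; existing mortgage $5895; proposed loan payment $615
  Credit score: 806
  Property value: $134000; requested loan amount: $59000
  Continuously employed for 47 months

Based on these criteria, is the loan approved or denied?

Approved

Total monthly debts = (75 + 1,135 + 5,895 + 615) = 7,720. DTI: 7,720 ÷ 15,700 = 49.2%, within the 50% cap
Credit score 806 ≥ 620 (meets)
Loan-to-value = 59,000/134,000 = 44% — pass (80% max)
Employment 47 ≥ 12 months
All criteria satisfied.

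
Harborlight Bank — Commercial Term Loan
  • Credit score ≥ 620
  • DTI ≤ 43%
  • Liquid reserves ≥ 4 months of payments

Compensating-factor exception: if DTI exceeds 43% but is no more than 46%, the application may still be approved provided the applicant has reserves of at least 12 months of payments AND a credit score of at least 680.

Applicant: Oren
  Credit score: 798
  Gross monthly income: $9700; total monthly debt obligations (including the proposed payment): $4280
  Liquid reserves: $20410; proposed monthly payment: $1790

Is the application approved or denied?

Credit score 798 ≥ 620 (meets base)
DTI = 4,280/9,700 = 44.1% > 43% — standard DTI limit exceeded.
Liquid reserves cover 20,410/1,790 = 11.4 months — ≥ 4 required
44.1% falls in the override range (43%–46%), so the compensating-factor test applies.
Override check — reserves: 11.4 mo (short of 12); score: 798 (ok).
Compensating-factor requirement not fully met.

Denied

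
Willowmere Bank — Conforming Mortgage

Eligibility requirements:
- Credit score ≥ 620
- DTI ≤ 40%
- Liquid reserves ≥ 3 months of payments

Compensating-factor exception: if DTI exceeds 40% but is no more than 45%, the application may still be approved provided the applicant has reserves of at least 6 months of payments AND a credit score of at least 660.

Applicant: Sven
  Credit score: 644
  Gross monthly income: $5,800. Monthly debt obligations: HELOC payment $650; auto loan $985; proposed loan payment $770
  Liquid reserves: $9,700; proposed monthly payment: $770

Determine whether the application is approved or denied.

Denied

Credit score 644 ≥ 620 (meets base)
Total debts = (650 + 985 + 770) = 2,405. DTI: 2,405 ÷ 5,800 = 41.5%, over the 40% base limit.
Liquid reserves cover 9,700/770 = 12.6 months — ≥ 3 required
41.5% falls in the override range (40%–45%), so the compensating-factor test applies.
Reserves 12.6 ≥ 6 months; credit score 644 < 660.
Compensating-factor requirement not fully met.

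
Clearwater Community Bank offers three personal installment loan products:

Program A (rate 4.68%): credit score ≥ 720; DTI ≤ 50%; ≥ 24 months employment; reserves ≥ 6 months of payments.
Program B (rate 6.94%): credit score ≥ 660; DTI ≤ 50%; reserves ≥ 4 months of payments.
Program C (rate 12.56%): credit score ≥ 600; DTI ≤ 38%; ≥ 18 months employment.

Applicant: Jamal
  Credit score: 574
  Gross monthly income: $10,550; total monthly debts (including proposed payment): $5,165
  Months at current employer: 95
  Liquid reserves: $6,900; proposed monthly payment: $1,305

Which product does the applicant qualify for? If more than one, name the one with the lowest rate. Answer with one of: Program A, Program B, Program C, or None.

None

DTI = 5,165/10,550 = 49%.
Reserves = 6,900/1,305 = 5.3 months.
Program A: score 574 < 720; DTI 49% ≤ 50%; employment 95 ≥ 24 mo; reserves 5.3 < 6 mo → does not qualify.
Program B: score 574 < 660; DTI 49% ≤ 50%; reserves 5.3 ≥ 4 mo → does not qualify.
Program C: score 574 < 600; DTI 49% > 38%; employment 95 ≥ 18 mo → does not qualify.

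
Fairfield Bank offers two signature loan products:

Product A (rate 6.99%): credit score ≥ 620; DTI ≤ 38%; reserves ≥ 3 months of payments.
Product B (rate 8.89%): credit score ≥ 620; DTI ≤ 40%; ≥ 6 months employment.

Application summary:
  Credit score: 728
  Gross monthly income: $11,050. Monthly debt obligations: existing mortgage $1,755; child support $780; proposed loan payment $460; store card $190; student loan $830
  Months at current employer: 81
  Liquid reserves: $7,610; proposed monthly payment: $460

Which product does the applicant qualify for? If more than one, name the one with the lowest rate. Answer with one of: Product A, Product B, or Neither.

Total debts = (1,755 + 780 + 460 + 190 + 830) = 4,015; DTI = 4,015/11,050 = 36.3%.
Reserves = 7,610/460 = 16.5 months.
Product A: score 728 ≥ 620; DTI 36.3% ≤ 38%; reserves 16.5 ≥ 3 mo → qualifies.
Product B: score 728 ≥ 620; DTI 36.3% ≤ 40%; employment 81 ≥ 6 mo → qualifies.
Qualifying: Product A, Product B. Lowest rate is 6.99% → Product A.

Product A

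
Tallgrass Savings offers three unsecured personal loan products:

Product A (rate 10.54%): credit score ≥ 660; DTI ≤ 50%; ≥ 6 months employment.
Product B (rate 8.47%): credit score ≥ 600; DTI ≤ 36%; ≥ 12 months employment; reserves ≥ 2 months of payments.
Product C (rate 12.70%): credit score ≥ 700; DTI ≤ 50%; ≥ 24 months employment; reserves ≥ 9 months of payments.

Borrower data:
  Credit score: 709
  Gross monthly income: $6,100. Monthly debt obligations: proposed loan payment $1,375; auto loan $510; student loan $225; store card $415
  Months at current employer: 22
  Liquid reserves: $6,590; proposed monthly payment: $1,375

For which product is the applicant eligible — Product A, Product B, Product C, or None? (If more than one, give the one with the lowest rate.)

Total debts = (1,375 + 510 + 225 + 415) = 2,525; DTI = 2,525/6,100 = 41.4%.
Reserves = 6,590/1,375 = 4.8 months.
Product A: score 709 ≥ 660; DTI 41.4% ≤ 50%; employment 22 ≥ 6 mo → qualifies.
Product B: score 709 ≥ 600; DTI 41.4% > 36%; employment 22 ≥ 12 mo; reserves 4.8 ≥ 2 mo → does not qualify.
Product C: score 709 ≥ 700; DTI 41.4% ≤ 50%; employment 22 < 24 mo; reserves 4.8 < 9 mo → does not qualify.

Product A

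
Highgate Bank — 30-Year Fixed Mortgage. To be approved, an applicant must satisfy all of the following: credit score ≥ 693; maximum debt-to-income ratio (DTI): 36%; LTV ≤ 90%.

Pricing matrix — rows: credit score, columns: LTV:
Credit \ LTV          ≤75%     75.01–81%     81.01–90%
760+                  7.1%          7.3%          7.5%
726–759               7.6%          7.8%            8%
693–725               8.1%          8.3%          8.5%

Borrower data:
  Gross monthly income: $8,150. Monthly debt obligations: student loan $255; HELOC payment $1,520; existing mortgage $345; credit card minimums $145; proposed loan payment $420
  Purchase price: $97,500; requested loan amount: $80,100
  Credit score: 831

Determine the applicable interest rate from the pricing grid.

7.5%

Credit score 831 ≥ 693; Total monthly debts = (255 + 1,520 + 345 + 145 + 420) = 2,685. DTI: 2,685 ÷ 8,150 = 32.9%, within the 36% cap
LTV: 80,100 ÷ 97,500 = 82.2%, within 90% cap
Credit 831 → row 760+; LTV 82.2% → column 81.01–90%. Grid cell → 7.5%.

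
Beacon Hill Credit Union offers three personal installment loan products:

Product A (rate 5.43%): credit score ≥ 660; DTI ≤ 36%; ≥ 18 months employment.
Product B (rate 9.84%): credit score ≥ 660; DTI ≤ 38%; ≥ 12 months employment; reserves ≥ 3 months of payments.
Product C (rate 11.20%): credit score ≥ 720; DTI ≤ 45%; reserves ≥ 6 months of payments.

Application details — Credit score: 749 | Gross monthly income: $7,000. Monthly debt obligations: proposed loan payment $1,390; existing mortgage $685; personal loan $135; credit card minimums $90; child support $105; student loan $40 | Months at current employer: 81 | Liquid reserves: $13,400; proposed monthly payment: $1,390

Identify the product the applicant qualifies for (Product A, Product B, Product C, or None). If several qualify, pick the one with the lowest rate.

Total debts = (1,390 + 685 + 135 + 90 + 105 + 40) = 2,445; DTI = 2,445/7,000 = 34.9%.
Reserves = 13,400/1,390 = 9.6 months.
Product A: score 749 ≥ 660; DTI 34.9% ≤ 36%; employment 81 ≥ 18 mo → qualifies.
Product B: score 749 ≥ 660; DTI 34.9% ≤ 38%; employment 81 ≥ 12 mo; reserves 9.6 ≥ 3 mo → qualifies.
Product C: score 749 ≥ 720; DTI 34.9% ≤ 45%; reserves 9.6 ≥ 6 mo → qualifies.
Qualifying: Product A, Product B, Product C. Lowest rate is 5.43% → Product A.

Product A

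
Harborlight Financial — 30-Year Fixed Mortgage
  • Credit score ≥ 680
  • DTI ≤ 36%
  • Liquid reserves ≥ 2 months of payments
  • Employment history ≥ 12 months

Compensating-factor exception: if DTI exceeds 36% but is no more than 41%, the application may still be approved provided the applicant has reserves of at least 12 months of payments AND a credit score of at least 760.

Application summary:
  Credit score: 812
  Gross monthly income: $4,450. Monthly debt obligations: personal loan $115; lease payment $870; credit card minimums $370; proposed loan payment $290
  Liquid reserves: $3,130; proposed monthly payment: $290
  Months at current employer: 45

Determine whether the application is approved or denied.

Denied

Credit score 812 ≥ 680 (meets base)
Total debts = (115 + 870 + 370 + 290) = 1,645. DTI = 1,645/4,450 = 37% > 36% — standard DTI limit exceeded.
Reserves: 3,130 ÷ 290 = 10.8 months (meets 2-month minimum)
Employment 45 ≥ 12 months
DTI 37% is within the 36%–41% exception band; checking compensating factors.
Reserves 10.8 < 12 months; credit score 812 ≥ 760.
Override conditions not both satisfied; exception does not apply.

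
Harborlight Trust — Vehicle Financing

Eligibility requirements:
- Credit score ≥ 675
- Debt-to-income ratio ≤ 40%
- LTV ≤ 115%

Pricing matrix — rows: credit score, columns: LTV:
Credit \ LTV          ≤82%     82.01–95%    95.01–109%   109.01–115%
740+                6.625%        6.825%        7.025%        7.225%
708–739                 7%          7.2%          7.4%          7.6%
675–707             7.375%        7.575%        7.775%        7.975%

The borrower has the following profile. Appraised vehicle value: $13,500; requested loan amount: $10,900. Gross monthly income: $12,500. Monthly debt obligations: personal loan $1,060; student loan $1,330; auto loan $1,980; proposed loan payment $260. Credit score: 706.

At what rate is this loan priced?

7.375%

Credit score 706 ≥ 675; Total monthly debts = (1,060 + 1,330 + 1,980 + 260) = 4,630. Debt-to-income = 4,630/12,500 = 37% — meets 40% limit
LTV: 10,900 ÷ 13,500 = 80.7%, within 115% cap
Credit 706 → row 675–707; LTV 80.7% → column ≤82%. Grid cell → 7.375%.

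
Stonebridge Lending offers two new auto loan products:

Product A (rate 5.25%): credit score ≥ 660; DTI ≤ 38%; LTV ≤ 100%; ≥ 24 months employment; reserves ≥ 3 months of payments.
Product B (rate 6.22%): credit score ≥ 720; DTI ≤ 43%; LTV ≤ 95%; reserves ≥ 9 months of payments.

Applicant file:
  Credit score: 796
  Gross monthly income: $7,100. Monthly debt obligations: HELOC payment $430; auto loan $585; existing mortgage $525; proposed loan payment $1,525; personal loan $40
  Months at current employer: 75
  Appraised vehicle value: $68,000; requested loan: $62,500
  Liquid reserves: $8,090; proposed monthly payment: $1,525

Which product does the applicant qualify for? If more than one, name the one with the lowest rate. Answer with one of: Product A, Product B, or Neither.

Neither

Total debts = (430 + 585 + 525 + 1,525 + 40) = 3,105; DTI = 3,105/7,100 = 43.7%.
LTV = 62,500/68,000 = 91.9%.
Reserves = 8,090/1,525 = 5.3 months.
Product A: score 796 ≥ 660; DTI 43.7% > 38%; LTV 91.9% ≤ 100%; employment 75 ≥ 24 mo; reserves 5.3 ≥ 3 mo → does not qualify.
Product B: score 796 ≥ 720; DTI 43.7% > 43%; LTV 91.9% ≤ 95%; reserves 5.3 < 9 mo → does not qualify.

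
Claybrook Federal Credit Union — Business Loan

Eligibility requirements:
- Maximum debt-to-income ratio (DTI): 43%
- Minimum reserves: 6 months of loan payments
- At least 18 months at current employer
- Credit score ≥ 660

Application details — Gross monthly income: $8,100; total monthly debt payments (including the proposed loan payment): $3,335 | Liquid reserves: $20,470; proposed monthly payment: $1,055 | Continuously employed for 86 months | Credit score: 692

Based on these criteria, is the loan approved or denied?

Debt-to-income = 3,335/8,100 = 41.2% — meets 43% limit
Reserves = 20,470/1,055 = 19.4 months ≥ 6
Employment 86 ≥ 18 months
Credit score 692 ≥ 660 (meets)
All criteria satisfied.

Approved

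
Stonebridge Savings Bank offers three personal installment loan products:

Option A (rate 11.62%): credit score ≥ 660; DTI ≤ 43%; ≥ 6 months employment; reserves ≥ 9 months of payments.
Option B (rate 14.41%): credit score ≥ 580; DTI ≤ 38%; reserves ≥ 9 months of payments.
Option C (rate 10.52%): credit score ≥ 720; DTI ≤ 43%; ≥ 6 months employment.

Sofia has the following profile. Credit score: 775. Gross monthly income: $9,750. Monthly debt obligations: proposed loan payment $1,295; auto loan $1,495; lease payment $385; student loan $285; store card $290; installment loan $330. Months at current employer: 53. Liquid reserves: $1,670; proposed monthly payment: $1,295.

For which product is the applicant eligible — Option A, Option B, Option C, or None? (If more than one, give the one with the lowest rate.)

Total debts = (1,295 + 1,495 + 385 + 285 + 290 + 330) = 4,080; DTI = 4,080/9,750 = 41.8%.
Reserves = 1,670/1,295 = 1.3 months.
Option A: score 775 ≥ 660; DTI 41.8% ≤ 43%; employment 53 ≥ 6 mo; reserves 1.3 < 9 mo → does not qualify.
Option B: score 775 ≥ 580; DTI 41.8% > 38%; reserves 1.3 < 9 mo → does not qualify.
Option C: score 775 ≥ 720; DTI 41.8% ≤ 43%; employment 53 ≥ 6 mo → qualifies.

Option C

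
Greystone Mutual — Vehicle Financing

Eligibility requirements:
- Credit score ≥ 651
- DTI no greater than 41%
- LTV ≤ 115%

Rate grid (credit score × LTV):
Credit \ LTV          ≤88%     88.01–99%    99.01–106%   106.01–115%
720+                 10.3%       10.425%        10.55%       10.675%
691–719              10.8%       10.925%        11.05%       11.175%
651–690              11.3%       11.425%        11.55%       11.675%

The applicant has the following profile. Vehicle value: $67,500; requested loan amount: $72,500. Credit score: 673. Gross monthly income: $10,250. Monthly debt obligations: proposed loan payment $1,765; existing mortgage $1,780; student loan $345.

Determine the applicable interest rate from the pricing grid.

11.675%

Credit score 673 ≥ 651; Total monthly debts = (1,765 + 1,780 + 345) = 3,890. DTI = 3,890/10,250 = 38% ≤ 41%
LTV: 72,500 ÷ 67,500 = 107.4%, within 115% cap
Credit 673 → row 651–690; LTV 107.4% → column 106.01–115%. Grid cell → 11.675%.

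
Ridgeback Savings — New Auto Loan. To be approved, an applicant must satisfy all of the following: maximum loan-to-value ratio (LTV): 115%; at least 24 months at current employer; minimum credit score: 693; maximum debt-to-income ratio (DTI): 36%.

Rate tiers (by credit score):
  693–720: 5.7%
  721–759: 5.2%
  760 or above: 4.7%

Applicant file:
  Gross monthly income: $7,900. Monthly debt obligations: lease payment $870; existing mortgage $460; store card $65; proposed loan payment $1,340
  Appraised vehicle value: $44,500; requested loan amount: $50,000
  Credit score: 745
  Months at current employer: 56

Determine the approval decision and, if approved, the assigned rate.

Approved at 5.2%

Credit score 745 ≥ 693 (meets minimum)
Employment 56 ≥ 24 months
Loan-to-value = 50,000/44,500 = 112.4% — pass (115% max)
Total monthly debts = (870 + 460 + 65 + 1,340) = 2,735. Debt-to-income = 2,735/7,900 = 34.6% — meets 36% limit
All requirements met. Score 745 falls in the 721–759 tier → 5.2%.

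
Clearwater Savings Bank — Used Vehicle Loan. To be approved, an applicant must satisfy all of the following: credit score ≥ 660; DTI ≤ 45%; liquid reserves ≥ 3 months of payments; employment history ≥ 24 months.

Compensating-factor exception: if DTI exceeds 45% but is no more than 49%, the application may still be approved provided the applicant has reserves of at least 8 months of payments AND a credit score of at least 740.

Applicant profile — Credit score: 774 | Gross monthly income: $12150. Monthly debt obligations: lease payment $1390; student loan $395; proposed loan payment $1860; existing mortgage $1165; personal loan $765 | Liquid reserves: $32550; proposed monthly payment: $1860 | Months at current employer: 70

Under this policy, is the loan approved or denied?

Credit score 774 ≥ 660 (meets base)
Total debts = (1,390 + 395 + 1,860 + 1,165 + 765) = 5,575. DTI: 5,575 ÷ 12,150 = 45.9%, over the 45% base limit.
Reserves: 32,550 ÷ 1,860 = 17.5 months (meets 3-month minimum)
Employment 70 ≥ 24 months
45.9% falls in the override range (45%–49%), so the compensating-factor test applies.
Override check — reserves: 17.5 mo (ok); score: 774 (ok).
Both override conditions satisfied; DTI exception granted.

Approved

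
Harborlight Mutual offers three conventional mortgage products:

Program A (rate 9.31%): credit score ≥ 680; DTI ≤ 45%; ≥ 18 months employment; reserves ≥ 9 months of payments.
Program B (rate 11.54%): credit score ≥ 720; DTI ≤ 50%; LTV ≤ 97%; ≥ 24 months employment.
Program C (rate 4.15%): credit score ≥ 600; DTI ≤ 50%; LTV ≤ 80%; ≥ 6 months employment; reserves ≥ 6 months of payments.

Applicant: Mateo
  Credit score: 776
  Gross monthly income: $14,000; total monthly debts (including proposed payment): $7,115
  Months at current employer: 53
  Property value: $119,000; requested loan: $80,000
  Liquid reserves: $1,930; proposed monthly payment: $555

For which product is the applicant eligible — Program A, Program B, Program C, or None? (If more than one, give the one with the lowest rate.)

None

DTI = 7,115/14,000 = 50.8%.
LTV = 80,000/119,000 = 67.2%.
Reserves = 1,930/555 = 3.5 months.
Program A: score 776 ≥ 680; DTI 50.8% > 45%; employment 53 ≥ 18 mo; reserves 3.5 < 9 mo → does not qualify.
Program B: score 776 ≥ 720; DTI 50.8% > 50%; LTV 67.2% ≤ 97%; employment 53 ≥ 24 mo → does not qualify.
Program C: score 776 ≥ 600; DTI 50.8% > 50%; LTV 67.2% ≤ 80%; employment 53 ≥ 6 mo; reserves 3.5 < 6 mo → does not qualify.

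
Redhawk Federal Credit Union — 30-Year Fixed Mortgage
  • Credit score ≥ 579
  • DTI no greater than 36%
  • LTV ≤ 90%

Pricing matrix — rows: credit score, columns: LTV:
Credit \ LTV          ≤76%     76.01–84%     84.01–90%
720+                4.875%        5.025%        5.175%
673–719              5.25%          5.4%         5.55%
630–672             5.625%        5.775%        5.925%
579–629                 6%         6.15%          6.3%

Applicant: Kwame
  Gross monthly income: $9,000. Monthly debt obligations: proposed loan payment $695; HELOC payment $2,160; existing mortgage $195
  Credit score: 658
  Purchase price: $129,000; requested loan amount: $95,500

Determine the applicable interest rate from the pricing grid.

5.625%

Credit score 658 ≥ 579; Total monthly debts = (695 + 2,160 + 195) = 3,050. DTI = 3,050/9,000 = 33.9% ≤ 36%
LTV: 95,500 ÷ 129,000 = 74%, within 90% cap
Row: 658 falls in 630–672. Column: 74% falls in ≤76%. Rate = 5.625%.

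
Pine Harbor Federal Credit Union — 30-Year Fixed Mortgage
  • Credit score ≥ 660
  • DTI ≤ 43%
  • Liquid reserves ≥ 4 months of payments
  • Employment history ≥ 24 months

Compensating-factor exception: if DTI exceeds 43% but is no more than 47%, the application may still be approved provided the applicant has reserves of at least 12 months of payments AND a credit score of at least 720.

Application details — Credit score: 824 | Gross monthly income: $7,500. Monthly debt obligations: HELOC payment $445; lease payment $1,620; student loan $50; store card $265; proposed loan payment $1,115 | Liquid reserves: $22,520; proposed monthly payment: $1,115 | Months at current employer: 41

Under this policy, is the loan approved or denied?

Approved

Credit score 824 ≥ 660 (meets base)
Total debts = (445 + 1,620 + 50 + 265 + 1,115) = 3,495. DTI = 3,495/7,500 = 46.6% > 43% — standard DTI limit exceeded.
Reserves: 22,520 ÷ 1,115 = 20.2 months (meets 4-month minimum)
Employment 41 ≥ 24 months
DTI 46.6% is within the 43%–47% exception band; checking compensating factors.
Override check — reserves: 20.2 mo (ok); score: 824 (ok).
Both compensating conditions met → exception applies.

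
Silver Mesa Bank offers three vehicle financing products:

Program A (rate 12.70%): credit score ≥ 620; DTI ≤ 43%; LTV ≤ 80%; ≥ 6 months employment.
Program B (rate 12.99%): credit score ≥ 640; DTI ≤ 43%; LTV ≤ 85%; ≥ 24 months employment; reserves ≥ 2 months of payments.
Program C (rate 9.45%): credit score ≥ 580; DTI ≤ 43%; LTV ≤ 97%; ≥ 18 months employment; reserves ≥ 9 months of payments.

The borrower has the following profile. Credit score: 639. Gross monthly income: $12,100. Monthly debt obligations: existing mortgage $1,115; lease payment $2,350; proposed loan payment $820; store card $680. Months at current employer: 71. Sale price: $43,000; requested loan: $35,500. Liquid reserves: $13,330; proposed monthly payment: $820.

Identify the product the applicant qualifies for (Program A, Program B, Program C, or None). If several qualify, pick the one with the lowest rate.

Program C

Total debts = (1,115 + 2,350 + 820 + 680) = 4,965; DTI = 4,965/12,100 = 41%.
LTV = 35,500/43,000 = 82.6%.
Reserves = 13,330/820 = 16.3 months.
Program A: score 639 ≥ 620; DTI 41% ≤ 43%; LTV 82.6% > 80%; employment 71 ≥ 6 mo → does not qualify.
Program B: score 639 < 640; DTI 41% ≤ 43%; LTV 82.6% ≤ 85%; employment 71 ≥ 24 mo; reserves 16.3 ≥ 2 mo → does not qualify.
Program C: score 639 ≥ 580; DTI 41% ≤ 43%; LTV 82.6% ≤ 97%; employment 71 ≥ 18 mo; reserves 16.3 ≥ 9 mo → qualifies.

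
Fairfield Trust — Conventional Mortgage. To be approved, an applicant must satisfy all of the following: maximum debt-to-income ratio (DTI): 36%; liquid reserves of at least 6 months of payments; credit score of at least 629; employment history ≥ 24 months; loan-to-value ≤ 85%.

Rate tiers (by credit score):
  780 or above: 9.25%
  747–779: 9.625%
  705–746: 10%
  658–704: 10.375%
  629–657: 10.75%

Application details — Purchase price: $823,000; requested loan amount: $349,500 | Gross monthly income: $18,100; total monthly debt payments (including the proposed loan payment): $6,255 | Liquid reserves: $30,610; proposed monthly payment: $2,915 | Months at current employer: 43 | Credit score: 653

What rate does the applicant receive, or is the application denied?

Credit score 653 ≥ 629 (meets minimum)
Reserves = 30,610/2,915 = 10.5 months ≥ 6
Employment 43 ≥ 24 months
DTI = 6,255/18,100 = 34.6% ≤ 36%
Loan-to-value = 349,500/823,000 = 42.5% — pass (85% max)
All requirements met. Score 653 falls in the 629–657 tier → 10.75%.

Approved at 10.75%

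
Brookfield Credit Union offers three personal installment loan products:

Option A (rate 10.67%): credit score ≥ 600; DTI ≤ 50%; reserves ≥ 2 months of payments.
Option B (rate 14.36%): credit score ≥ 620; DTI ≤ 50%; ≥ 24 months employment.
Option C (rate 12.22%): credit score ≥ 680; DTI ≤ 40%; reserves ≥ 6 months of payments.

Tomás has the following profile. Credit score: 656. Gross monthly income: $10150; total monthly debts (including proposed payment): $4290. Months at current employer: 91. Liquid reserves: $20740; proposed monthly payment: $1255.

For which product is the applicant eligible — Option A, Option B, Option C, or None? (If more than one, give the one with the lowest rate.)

DTI = 4,290/10,150 = 42.3%.
Reserves = 20,740/1,255 = 16.5 months.
Option A: score 656 ≥ 600; DTI 42.3% ≤ 50%; reserves 16.5 ≥ 2 mo → qualifies.
Option B: score 656 ≥ 620; DTI 42.3% ≤ 50%; employment 91 ≥ 24 mo → qualifies.
Option C: score 656 < 680; DTI 42.3% > 40%; reserves 16.5 ≥ 6 mo → does not qualify.
Qualifying: Option A, Option B. Lowest rate is 10.67% → Option A.

Option A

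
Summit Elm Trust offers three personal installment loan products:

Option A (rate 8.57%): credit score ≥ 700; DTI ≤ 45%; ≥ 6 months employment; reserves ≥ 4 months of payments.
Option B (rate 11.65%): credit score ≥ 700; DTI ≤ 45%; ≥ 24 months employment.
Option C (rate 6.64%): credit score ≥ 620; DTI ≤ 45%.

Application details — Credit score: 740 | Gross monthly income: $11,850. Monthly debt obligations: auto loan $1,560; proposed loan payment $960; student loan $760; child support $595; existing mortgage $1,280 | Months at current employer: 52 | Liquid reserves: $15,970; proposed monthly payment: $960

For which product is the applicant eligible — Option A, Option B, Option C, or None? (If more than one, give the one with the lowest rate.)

Option C

Total debts = (1,560 + 960 + 760 + 595 + 1,280) = 5,155; DTI = 5,155/11,850 = 43.5%.
Reserves = 15,970/960 = 16.6 months.
Option A: score 740 ≥ 700; DTI 43.5% ≤ 45%; employment 52 ≥ 6 mo; reserves 16.6 ≥ 4 mo → qualifies.
Option B: score 740 ≥ 700; DTI 43.5% ≤ 45%; employment 52 ≥ 24 mo → qualifies.
Option C: score 740 ≥ 620; DTI 43.5% ≤ 45% → qualifies.
Qualifying: Option A, Option B, Option C. Lowest rate is 6.64% → Option C.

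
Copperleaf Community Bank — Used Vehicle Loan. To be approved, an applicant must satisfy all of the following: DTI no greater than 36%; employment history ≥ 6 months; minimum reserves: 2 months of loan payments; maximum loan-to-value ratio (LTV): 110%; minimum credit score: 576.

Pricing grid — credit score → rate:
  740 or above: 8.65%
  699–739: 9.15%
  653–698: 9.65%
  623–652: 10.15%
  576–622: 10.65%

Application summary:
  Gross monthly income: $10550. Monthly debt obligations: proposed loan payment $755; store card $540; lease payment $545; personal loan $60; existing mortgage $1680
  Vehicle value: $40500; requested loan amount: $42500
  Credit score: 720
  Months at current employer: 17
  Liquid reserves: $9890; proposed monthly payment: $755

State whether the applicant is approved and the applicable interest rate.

Credit score 720 ≥ 576 (meets minimum)
Total monthly debts = (755 + 540 + 545 + 60 + 1,680) = 3,580. Debt-to-income = 3,580/10,550 = 33.9% — meets 36% limit
Reserves: 9,890 ÷ 755 = 13.1 months (meets 2-month minimum)
Loan-to-value = 42,500/40,500 = 104.9% — pass (110% max)
Employment 17 ≥ 6 months
All requirements met. Score 720 falls in the 699–739 tier → 9.15%.

Approved at 9.15%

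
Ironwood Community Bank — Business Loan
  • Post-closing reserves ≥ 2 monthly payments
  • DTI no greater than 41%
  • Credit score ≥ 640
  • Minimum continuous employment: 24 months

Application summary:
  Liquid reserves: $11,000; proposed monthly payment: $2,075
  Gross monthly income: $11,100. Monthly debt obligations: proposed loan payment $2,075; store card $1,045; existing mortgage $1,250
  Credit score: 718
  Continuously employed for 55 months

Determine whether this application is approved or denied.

Reserves = 11,000/2,075 = 5.3 months ≥ 2
Total monthly debts = (2,075 + 1,045 + 1,250) = 4,370. DTI: 4,370 ÷ 11,100 = 39.4%, within the 41% cap
Credit score 718 ≥ 640 (meets)
Employment 55 ≥ 24 months
All criteria satisfied.

Approved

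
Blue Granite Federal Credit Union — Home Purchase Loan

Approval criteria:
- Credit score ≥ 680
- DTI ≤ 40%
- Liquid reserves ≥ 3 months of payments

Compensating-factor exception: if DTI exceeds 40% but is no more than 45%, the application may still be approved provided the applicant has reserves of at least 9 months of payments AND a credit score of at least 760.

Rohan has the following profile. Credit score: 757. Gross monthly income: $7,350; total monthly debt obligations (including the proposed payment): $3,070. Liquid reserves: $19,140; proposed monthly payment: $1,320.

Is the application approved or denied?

Credit score 757 ≥ 680 (meets base)
DTI: 3,070 ÷ 7,350 = 41.8%, over the 40% base limit.
Reserves: 19,140 ÷ 1,320 = 14.5 months (meets 3-month minimum)
DTI 41.8% is within the 40%–45% exception band; checking compensating factors.
Reserves 14.5 ≥ 9 months; credit score 757 < 760.
Compensating-factor requirement not fully met.

Denied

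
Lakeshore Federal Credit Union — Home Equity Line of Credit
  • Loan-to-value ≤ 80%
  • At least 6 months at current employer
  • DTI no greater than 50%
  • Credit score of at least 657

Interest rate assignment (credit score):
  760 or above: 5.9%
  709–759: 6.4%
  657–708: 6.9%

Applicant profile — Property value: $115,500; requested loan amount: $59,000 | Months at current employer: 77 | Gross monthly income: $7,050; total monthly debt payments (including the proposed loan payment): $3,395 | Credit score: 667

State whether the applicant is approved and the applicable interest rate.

Credit score 667 ≥ 657 (meets minimum)
Employment 77 ≥ 6 months
DTI: 3,395 ÷ 7,050 = 48.2%, within the 50% cap
Loan-to-value = 59,000/115,500 = 51.1% — pass (80% max)
All requirements met. Score 667 falls in the 657–708 tier → 6.9%.

Approved at 6.9%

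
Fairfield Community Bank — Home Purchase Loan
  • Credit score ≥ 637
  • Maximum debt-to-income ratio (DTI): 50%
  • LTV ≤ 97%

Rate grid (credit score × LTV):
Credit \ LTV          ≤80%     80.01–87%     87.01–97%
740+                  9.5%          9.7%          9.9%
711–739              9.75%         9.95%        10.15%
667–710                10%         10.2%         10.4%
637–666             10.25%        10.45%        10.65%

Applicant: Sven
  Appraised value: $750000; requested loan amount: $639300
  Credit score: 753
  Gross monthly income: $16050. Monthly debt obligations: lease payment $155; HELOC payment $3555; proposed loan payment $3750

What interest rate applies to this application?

Credit score 753 ≥ 637; Total monthly debts = (155 + 3,555 + 3,750) = 7,460. DTI = 7,460/16,050 = 46.5% ≤ 50%
LTV = 639,300/750,000 = 85.2% ≤ 97%
Credit 753 → row 740+; LTV 85.2% → column 80.01–87%. Grid cell → 9.7%.

9.7%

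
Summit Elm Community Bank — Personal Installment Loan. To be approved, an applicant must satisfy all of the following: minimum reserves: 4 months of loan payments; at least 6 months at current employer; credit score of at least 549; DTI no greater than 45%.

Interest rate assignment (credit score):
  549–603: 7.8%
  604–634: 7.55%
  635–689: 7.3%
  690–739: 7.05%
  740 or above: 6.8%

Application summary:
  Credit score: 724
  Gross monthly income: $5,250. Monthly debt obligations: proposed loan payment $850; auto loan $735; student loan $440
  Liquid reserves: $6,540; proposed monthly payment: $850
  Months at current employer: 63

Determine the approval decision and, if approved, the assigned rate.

Approved at 7.05%

Credit score 724 ≥ 549 (meets minimum)
Total monthly debts = (850 + 735 + 440) = 2,025. DTI = 2,025/5,250 = 38.6% ≤ 45%
Employment 63 ≥ 6 months
Reserves = 6,540/850 = 7.7 months ≥ 4
All requirements met. Score 724 falls in the 690–739 tier → 7.05%.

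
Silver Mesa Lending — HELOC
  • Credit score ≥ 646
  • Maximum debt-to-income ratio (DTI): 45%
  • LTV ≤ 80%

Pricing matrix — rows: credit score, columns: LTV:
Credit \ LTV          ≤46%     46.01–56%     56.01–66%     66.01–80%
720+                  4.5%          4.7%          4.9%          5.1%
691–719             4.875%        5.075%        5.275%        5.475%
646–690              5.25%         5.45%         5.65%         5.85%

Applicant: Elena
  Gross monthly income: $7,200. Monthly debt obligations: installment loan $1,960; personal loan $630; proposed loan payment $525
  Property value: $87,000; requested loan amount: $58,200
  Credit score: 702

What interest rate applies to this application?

5.475%

Credit score 702 ≥ 646; Total monthly debts = (1,960 + 630 + 525) = 3,115. Debt-to-income = 3,115/7,200 = 43.3% — meets 45% limit
Loan-to-value = 58,200/87,000 = 66.9% — pass (80% max)
Score 702 is in the 691–719 band; LTV 66.9% is in the 66.01–80% band → 5.475%.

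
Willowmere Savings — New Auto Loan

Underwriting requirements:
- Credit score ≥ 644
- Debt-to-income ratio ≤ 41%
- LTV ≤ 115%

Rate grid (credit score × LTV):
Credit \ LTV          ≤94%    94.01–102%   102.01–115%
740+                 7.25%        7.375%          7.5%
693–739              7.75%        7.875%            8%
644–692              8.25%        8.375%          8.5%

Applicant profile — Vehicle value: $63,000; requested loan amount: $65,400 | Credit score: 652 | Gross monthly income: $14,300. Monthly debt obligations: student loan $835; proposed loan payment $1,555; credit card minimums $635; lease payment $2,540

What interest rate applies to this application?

Credit score 652 ≥ 644; Total monthly debts = (835 + 1,555 + 635 + 2,540) = 5,565. DTI: 5,565 ÷ 14,300 = 38.9%, within the 41% cap
Loan-to-value = 65,400/63,000 = 103.8% — pass (115% max)
Score 652 is in the 644–692 band; LTV 103.8% is in the 102.01–115% band → 8.5%.

8.5%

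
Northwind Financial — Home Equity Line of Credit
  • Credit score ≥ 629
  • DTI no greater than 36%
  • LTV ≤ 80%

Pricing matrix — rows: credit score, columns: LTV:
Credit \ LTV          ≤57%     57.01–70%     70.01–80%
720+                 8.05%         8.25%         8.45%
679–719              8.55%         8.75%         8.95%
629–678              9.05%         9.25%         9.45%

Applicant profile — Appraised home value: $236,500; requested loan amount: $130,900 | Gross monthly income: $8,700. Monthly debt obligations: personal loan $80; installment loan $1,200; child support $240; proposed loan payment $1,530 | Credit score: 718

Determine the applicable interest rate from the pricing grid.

8.55%

Credit score 718 ≥ 629; Total monthly debts = (80 + 1,200 + 240 + 1,530) = 3,050. Debt-to-income = 3,050/8,700 = 35.1% — meets 36% limit
LTV: 130,900 ÷ 236,500 = 55.3%, within 80% cap
Row: 718 falls in 679–719. Column: 55.3% falls in ≤57%. Rate = 8.55%.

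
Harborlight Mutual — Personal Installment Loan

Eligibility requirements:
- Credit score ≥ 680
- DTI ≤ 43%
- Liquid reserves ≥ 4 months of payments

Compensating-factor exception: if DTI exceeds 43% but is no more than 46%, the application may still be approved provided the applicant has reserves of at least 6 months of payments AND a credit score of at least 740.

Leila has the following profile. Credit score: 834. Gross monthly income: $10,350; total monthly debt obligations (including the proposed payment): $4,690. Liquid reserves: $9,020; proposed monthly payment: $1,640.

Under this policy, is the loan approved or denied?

Credit score 834 ≥ 680 (meets base)
DTI = 4,690/10,350 = 45.3% > 43% — standard DTI limit exceeded.
Reserves: 9,020 ÷ 1,640 = 5.5 months (meets 4-month minimum)
45.3% falls in the override range (43%–46%), so the compensating-factor test applies.
Override check — reserves: 5.5 mo (short of 6); score: 834 (ok).
Compensating-factor requirement not fully met.

Denied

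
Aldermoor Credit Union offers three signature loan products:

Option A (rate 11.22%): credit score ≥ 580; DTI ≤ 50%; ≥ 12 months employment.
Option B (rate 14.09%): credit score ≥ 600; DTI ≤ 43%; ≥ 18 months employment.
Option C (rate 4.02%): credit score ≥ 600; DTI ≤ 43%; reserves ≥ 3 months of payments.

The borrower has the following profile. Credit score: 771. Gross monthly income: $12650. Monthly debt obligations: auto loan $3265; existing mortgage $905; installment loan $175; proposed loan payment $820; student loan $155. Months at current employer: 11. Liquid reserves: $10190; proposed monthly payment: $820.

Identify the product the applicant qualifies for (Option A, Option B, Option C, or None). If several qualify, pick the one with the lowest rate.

Total debts = (3,265 + 905 + 175 + 820 + 155) = 5,320; DTI = 5,320/12,650 = 42.1%.
Reserves = 10,190/820 = 12.4 months.
Option A: score 771 ≥ 580; DTI 42.1% ≤ 50%; employment 11 < 12 mo → does not qualify.
Option B: score 771 ≥ 600; DTI 42.1% ≤ 43%; employment 11 < 18 mo → does not qualify.
Option C: score 771 ≥ 600; DTI 42.1% ≤ 43%; reserves 12.4 ≥ 3 mo → qualifies.

Option C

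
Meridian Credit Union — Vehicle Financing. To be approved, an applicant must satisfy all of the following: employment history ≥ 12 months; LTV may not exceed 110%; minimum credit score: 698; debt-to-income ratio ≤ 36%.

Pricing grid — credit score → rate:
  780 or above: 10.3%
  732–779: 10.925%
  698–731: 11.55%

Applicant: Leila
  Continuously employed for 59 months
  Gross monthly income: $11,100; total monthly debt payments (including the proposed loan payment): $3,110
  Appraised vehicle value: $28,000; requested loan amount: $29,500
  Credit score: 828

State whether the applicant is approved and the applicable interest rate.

Approved at 10.3%

Credit score 828 ≥ 698 (meets minimum)
LTV: 29,500 ÷ 28,000 = 105.4%, within 110% cap
DTI: 3,110 ÷ 11,100 = 28%, within the 36% cap
Employment 59 ≥ 12 months
All requirements met. Score 828 falls in the 780 or above tier → 10.3%.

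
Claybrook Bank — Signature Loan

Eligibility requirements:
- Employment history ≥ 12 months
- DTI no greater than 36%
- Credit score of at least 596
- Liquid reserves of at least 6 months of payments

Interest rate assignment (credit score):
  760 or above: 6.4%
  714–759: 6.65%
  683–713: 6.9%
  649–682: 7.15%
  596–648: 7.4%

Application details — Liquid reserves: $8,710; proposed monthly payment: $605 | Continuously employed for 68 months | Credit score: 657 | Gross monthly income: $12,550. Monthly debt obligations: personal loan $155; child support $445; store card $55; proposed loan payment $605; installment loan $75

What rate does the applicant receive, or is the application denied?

Credit score 657 ≥ 596 (meets minimum)
Employment 68 ≥ 12 months
Total monthly debts = (155 + 445 + 55 + 605 + 75) = 1,335. DTI: 1,335 ÷ 12,550 = 10.6%, within the 36% cap
Reserves: 8,710 ÷ 605 = 14.4 months (meets 6-month minimum)
All requirements met. Score 657 falls in the 649–682 tier → 7.15%.

Approved at 7.15%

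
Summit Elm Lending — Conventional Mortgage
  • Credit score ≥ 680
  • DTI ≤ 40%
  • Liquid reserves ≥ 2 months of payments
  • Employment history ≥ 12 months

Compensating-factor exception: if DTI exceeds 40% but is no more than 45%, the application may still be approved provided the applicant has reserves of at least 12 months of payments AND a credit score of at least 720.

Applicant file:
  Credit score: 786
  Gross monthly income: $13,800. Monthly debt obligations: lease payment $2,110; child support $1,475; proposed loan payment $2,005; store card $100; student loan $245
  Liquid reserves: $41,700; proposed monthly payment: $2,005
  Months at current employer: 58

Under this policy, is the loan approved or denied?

Credit score 786 ≥ 680 (meets base)
Total debts = (2,110 + 1,475 + 2,005 + 100 + 245) = 5,935. DTI: 5,935 ÷ 13,800 = 43%, over the 40% base limit.
Liquid reserves cover 41,700/2,005 = 20.8 months — ≥ 2 required
Employment 58 ≥ 12 months
DTI 43% is within the 40%–45% exception band; checking compensating factors.
Override check — reserves: 20.8 mo (ok); score: 786 (ok).
Both override conditions satisfied; DTI exception granted.

Approved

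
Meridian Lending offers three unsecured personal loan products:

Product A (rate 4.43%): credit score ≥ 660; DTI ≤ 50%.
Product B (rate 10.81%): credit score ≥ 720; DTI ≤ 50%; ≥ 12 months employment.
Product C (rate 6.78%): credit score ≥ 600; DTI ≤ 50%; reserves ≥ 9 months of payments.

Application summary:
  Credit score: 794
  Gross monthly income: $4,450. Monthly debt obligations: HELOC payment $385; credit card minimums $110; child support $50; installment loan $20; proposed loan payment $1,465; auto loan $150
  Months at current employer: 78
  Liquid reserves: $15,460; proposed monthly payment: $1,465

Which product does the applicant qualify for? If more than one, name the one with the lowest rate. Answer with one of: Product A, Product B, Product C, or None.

Product A

Total debts = (385 + 110 + 50 + 20 + 1,465 + 150) = 2,180; DTI = 2,180/4,450 = 49%.
Reserves = 15,460/1,465 = 10.6 months.
Product A: score 794 ≥ 660; DTI 49% ≤ 50% → qualifies.
Product B: score 794 ≥ 720; DTI 49% ≤ 50%; employment 78 ≥ 12 mo → qualifies.
Product C: score 794 ≥ 600; DTI 49% ≤ 50%; reserves 10.6 ≥ 9 mo → qualifies.
Qualifying: Product A, Product B, Product C. Lowest rate is 4.43% → Product A.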